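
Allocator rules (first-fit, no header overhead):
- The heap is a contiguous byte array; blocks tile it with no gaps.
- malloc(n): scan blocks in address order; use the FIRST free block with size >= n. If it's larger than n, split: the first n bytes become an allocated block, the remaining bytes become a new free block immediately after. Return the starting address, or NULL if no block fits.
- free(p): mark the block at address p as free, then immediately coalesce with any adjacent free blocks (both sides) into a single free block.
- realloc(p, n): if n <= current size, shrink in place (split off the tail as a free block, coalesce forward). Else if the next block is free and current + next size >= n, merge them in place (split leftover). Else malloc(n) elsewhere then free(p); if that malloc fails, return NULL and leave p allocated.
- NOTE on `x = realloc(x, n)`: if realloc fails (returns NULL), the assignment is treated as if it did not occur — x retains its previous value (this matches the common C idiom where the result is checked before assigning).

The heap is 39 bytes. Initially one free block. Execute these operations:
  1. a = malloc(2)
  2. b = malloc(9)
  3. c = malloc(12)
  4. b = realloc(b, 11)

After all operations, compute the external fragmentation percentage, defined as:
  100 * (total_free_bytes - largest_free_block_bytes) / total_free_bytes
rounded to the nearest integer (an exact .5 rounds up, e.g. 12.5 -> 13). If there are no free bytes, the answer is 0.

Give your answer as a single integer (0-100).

Op 1: a = malloc(2) -> a = 0; heap: [0-1 ALLOC][2-38 FREE]
Op 2: b = malloc(9) -> b = 2; heap: [0-1 ALLOC][2-10 ALLOC][11-38 FREE]
Op 3: c = malloc(12) -> c = 11; heap: [0-1 ALLOC][2-10 ALLOC][11-22 ALLOC][23-38 FREE]
Op 4: b = realloc(b, 11) -> b = 23; heap: [0-1 ALLOC][2-10 FREE][11-22 ALLOC][23-33 ALLOC][34-38 FREE]
Free blocks: [9 5] total_free=14 largest=9 -> 100*(14-9)/14 = 500/14 ≈ 35.714 -> rounds to 36

Answer: 36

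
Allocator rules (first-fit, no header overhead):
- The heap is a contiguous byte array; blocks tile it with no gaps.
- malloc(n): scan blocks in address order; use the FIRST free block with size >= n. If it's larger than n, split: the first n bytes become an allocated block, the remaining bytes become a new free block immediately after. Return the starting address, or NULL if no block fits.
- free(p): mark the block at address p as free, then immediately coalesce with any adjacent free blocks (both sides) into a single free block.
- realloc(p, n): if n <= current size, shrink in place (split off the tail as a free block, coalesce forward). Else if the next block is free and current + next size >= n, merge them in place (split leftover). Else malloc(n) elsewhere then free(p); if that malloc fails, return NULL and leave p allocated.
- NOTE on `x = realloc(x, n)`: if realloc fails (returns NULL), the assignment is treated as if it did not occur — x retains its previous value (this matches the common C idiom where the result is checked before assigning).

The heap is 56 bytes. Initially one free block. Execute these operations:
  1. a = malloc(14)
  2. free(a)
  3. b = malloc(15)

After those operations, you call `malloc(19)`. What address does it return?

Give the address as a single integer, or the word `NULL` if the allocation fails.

Op 1: a = malloc(14) -> a = 0; heap: [0-13 ALLOC][14-55 FREE]
Op 2: free(a) -> (freed a); heap: [0-55 FREE]
Op 3: b = malloc(15) -> b = 0; heap: [0-14 ALLOC][15-55 FREE]
malloc(19): first-fit scan over [0-14 ALLOC][15-55 FREE] -> 15

Answer: 15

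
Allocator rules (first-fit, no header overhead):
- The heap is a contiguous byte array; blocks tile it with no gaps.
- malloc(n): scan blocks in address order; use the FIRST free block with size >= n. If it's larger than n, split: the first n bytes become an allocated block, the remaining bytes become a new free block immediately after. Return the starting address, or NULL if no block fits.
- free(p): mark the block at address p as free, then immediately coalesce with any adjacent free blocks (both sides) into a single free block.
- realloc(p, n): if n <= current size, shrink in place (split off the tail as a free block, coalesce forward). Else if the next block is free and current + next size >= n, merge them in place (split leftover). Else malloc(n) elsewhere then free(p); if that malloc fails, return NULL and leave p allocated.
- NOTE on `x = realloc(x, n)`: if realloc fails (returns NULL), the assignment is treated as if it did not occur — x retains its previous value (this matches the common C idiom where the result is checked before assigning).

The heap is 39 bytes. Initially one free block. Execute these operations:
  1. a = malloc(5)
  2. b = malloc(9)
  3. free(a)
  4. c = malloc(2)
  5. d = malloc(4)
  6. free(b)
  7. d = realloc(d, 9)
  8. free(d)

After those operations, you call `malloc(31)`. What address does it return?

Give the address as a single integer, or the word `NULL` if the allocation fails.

Op 1: a = malloc(5) -> a = 0; heap: [0-4 ALLOC][5-38 FREE]
Op 2: b = malloc(9) -> b = 5; heap: [0-4 ALLOC][5-13 ALLOC][14-38 FREE]
Op 3: free(a) -> (freed a); heap: [0-4 FREE][5-13 ALLOC][14-38 FREE]
Op 4: c = malloc(2) -> c = 0; heap: [0-1 ALLOC][2-4 FREE][5-13 ALLOC][14-38 FREE]
Op 5: d = malloc(4) -> d = 14; heap: [0-1 ALLOC][2-4 FREE][5-13 ALLOC][14-17 ALLOC][18-38 FREE]
Op 6: free(b) -> (freed b); heap: [0-1 ALLOC][2-13 FREE][14-17 ALLOC][18-38 FREE]
Op 7: d = realloc(d, 9) -> d = 14; heap: [0-1 ALLOC][2-13 FREE][14-22 ALLOC][23-38 FREE]
Op 8: free(d) -> (freed d); heap: [0-1 ALLOC][2-38 FREE]
malloc(31): first-fit scan over [0-1 ALLOC][2-38 FREE] -> 2

Answer: 2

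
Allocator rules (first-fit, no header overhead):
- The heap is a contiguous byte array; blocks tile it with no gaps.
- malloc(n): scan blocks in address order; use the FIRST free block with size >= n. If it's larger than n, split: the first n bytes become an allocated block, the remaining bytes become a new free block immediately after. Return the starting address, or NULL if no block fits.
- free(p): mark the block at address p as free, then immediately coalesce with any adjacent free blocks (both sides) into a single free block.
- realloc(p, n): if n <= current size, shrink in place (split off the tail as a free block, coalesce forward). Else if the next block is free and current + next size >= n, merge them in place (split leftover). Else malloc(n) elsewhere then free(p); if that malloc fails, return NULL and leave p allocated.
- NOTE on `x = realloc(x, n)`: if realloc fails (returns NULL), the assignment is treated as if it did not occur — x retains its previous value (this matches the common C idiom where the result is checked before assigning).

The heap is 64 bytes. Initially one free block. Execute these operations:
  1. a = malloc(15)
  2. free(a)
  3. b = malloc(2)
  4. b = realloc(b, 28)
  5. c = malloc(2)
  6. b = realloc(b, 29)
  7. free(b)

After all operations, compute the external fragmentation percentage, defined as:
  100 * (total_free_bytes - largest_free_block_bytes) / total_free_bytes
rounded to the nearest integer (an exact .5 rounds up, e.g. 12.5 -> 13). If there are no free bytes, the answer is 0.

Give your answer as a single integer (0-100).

Op 1: a = malloc(15) -> a = 0; heap: [0-14 ALLOC][15-63 FREE]
Op 2: free(a) -> (freed a); heap: [0-63 FREE]
Op 3: b = malloc(2) -> b = 0; heap: [0-1 ALLOC][2-63 FREE]
Op 4: b = realloc(b, 28) -> b = 0; heap: [0-27 ALLOC][28-63 FREE]
Op 5: c = malloc(2) -> c = 28; heap: [0-27 ALLOC][28-29 ALLOC][30-63 FREE]
Op 6: b = realloc(b, 29) -> b = 30; heap: [0-27 FREE][28-29 ALLOC][30-58 ALLOC][59-63 FREE]
Op 7: free(b) -> (freed b); heap: [0-27 FREE][28-29 ALLOC][30-63 FREE]
Free blocks: [28 34] total_free=62 largest=34 -> 100*(62-34)/62 = 2800/62 ≈ 45.161 -> rounds to 45

Answer: 45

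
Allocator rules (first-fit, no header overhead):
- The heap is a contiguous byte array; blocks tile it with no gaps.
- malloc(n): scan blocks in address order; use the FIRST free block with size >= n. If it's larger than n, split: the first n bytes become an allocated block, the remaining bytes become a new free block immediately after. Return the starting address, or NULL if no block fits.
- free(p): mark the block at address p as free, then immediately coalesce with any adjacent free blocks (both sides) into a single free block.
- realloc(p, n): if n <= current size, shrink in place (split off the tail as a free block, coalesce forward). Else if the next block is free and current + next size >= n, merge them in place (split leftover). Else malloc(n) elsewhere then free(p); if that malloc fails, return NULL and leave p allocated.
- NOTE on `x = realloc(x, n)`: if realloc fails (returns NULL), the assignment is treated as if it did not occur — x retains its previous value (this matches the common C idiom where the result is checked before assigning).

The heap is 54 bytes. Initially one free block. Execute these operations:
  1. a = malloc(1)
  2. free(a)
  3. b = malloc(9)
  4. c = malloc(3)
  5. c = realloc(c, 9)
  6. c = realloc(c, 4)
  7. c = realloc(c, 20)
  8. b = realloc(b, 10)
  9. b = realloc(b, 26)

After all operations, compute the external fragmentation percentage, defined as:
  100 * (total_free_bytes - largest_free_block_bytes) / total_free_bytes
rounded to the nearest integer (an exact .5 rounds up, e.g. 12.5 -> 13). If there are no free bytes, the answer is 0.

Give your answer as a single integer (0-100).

Op 1: a = malloc(1) -> a = 0; heap: [0-0 ALLOC][1-53 FREE]
Op 2: free(a) -> (freed a); heap: [0-53 FREE]
Op 3: b = malloc(9) -> b = 0; heap: [0-8 ALLOC][9-53 FREE]
Op 4: c = malloc(3) -> c = 9; heap: [0-8 ALLOC][9-11 ALLOC][12-53 FREE]
Op 5: c = realloc(c, 9) -> c = 9; heap: [0-8 ALLOC][9-17 ALLOC][18-53 FREE]
Op 6: c = realloc(c, 4) -> c = 9; heap: [0-8 ALLOC][9-12 ALLOC][13-53 FREE]
Op 7: c = realloc(c, 20) -> c = 9; heap: [0-8 ALLOC][9-28 ALLOC][29-53 FREE]
Op 8: b = realloc(b, 10) -> b = 29; heap: [0-8 FREE][9-28 ALLOC][29-38 ALLOC][39-53 FREE]
Op 9: b = realloc(b, 26) -> NULL (b unchanged); heap: [0-8 FREE][9-28 ALLOC][29-38 ALLOC][39-53 FREE]
Free blocks: [9 15] total_free=24 largest=15 -> 100*(24-15)/24 = 900/24 = 37.5 -> rounds to 38

Answer: 38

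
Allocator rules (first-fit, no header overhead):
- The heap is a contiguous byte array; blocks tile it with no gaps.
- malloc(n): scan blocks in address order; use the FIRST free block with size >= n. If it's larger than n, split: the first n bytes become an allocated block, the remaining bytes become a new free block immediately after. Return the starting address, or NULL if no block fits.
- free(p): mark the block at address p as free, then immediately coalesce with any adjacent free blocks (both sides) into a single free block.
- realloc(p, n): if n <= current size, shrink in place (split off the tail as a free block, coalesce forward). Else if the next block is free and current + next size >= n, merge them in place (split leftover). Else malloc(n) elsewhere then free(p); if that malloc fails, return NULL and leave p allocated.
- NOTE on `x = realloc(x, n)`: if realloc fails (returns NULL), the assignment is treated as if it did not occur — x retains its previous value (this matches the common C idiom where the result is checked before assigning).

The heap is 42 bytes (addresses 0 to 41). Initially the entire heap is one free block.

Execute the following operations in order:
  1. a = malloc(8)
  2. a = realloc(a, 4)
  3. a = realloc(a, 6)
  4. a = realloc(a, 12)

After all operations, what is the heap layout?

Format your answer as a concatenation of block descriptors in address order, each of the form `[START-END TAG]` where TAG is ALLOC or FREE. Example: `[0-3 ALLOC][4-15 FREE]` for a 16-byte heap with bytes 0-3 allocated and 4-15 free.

Op 1: a = malloc(8) -> a = 0; heap: [0-7 ALLOC][8-41 FREE]
Op 2: a = realloc(a, 4) -> a = 0; heap: [0-3 ALLOC][4-41 FREE]
Op 3: a = realloc(a, 6) -> a = 0; heap: [0-5 ALLOC][6-41 FREE]
Op 4: a = realloc(a, 12) -> a = 0; heap: [0-11 ALLOC][12-41 FREE]

Answer: [0-11 ALLOC][12-41 FREE]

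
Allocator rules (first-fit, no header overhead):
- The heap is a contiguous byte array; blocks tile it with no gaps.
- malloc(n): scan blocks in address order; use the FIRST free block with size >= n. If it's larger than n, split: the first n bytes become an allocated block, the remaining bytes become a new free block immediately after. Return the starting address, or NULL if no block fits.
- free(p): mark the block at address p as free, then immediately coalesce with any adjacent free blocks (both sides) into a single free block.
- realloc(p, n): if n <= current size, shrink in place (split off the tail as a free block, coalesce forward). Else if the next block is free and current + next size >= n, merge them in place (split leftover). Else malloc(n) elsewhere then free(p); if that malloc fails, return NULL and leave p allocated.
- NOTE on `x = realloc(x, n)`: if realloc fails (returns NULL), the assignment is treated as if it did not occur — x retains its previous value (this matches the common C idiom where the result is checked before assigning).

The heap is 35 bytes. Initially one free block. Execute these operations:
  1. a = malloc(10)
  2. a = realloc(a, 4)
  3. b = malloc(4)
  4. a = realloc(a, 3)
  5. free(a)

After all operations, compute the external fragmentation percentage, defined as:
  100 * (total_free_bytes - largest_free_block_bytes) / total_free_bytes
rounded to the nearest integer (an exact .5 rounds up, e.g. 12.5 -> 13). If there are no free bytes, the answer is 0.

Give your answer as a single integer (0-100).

Op 1: a = malloc(10) -> a = 0; heap: [0-9 ALLOC][10-34 FREE]
Op 2: a = realloc(a, 4) -> a = 0; heap: [0-3 ALLOC][4-34 FREE]
Op 3: b = malloc(4) -> b = 4; heap: [0-3 ALLOC][4-7 ALLOC][8-34 FREE]
Op 4: a = realloc(a, 3) -> a = 0; heap: [0-2 ALLOC][3-3 FREE][4-7 ALLOC][8-34 FREE]
Op 5: free(a) -> (freed a); heap: [0-3 FREE][4-7 ALLOC][8-34 FREE]
Free blocks: [4 27] total_free=31 largest=27 -> 100*(31-27)/31 = 400/31 ≈ 12.903 -> rounds to 13

Answer: 13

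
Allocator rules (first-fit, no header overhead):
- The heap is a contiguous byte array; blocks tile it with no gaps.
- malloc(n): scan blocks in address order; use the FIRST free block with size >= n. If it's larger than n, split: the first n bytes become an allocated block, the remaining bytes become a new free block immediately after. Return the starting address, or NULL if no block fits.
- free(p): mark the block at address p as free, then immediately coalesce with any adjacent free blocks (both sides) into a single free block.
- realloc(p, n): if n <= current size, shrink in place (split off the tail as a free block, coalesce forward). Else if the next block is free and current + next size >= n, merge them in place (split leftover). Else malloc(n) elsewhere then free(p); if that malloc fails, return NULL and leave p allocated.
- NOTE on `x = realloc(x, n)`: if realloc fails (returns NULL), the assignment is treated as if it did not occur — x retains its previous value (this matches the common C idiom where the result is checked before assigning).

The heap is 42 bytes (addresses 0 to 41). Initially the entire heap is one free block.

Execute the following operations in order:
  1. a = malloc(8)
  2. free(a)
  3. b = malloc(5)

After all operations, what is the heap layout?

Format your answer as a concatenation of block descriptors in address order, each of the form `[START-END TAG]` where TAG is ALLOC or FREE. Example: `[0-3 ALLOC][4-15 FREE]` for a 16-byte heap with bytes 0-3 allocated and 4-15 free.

Answer: [0-4 ALLOC][5-41 FREE]

Derivation:
Op 1: a = malloc(8) -> a = 0; heap: [0-7 ALLOC][8-41 FREE]
Op 2: free(a) -> (freed a); heap: [0-41 FREE]
Op 3: b = malloc(5) -> b = 0; heap: [0-4 ALLOC][5-41 FREE]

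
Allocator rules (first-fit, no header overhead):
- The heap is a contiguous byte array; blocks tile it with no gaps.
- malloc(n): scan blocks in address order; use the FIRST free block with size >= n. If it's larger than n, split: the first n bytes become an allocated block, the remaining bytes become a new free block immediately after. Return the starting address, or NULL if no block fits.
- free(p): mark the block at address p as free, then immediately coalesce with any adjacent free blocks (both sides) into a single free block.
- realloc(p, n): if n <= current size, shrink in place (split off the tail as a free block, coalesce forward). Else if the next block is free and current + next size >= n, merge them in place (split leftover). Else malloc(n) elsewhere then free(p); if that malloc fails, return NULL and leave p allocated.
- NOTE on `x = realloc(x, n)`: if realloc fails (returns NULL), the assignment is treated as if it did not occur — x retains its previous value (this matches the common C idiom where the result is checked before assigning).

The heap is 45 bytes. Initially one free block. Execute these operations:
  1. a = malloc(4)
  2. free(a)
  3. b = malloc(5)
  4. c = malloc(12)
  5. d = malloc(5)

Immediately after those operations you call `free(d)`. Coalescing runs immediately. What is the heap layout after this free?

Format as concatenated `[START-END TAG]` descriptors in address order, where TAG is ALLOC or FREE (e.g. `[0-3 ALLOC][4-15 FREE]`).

Op 1: a = malloc(4) -> a = 0; heap: [0-3 ALLOC][4-44 FREE]
Op 2: free(a) -> (freed a); heap: [0-44 FREE]
Op 3: b = malloc(5) -> b = 0; heap: [0-4 ALLOC][5-44 FREE]
Op 4: c = malloc(12) -> c = 5; heap: [0-4 ALLOC][5-16 ALLOC][17-44 FREE]
Op 5: d = malloc(5) -> d = 17; heap: [0-4 ALLOC][5-16 ALLOC][17-21 ALLOC][22-44 FREE]
free(d): d = 17 -> block [17-21 ALLOC]; mark free, coalesce with adjacent free neighbors -> [0-4 ALLOC][5-16 ALLOC][17-44 FREE]

Answer: [0-4 ALLOC][5-16 ALLOC][17-44 FREE]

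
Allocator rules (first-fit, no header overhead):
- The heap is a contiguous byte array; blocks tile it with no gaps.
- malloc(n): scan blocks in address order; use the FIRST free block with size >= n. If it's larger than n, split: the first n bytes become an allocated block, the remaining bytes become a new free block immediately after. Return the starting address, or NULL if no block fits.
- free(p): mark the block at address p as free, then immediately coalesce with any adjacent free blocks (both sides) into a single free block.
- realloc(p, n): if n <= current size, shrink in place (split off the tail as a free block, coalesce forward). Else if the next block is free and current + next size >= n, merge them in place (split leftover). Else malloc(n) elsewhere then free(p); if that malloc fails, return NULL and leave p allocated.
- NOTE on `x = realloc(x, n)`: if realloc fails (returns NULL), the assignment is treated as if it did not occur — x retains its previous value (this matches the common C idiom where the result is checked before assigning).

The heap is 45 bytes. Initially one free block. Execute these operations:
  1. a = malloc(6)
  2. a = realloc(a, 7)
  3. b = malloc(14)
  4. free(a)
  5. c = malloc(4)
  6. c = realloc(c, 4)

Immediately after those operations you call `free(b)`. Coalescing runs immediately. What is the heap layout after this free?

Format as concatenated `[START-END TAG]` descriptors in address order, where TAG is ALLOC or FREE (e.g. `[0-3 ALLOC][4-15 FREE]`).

Op 1: a = malloc(6) -> a = 0; heap: [0-5 ALLOC][6-44 FREE]
Op 2: a = realloc(a, 7) -> a = 0; heap: [0-6 ALLOC][7-44 FREE]
Op 3: b = malloc(14) -> b = 7; heap: [0-6 ALLOC][7-20 ALLOC][21-44 FREE]
Op 4: free(a) -> (freed a); heap: [0-6 FREE][7-20 ALLOC][21-44 FREE]
Op 5: c = malloc(4) -> c = 0; heap: [0-3 ALLOC][4-6 FREE][7-20 ALLOC][21-44 FREE]
Op 6: c = realloc(c, 4) -> c = 0; heap: [0-3 ALLOC][4-6 FREE][7-20 ALLOC][21-44 FREE]
free(b): b = 7 -> block [7-20 ALLOC]; mark free, coalesce with adjacent free neighbors -> [0-3 ALLOC][4-44 FREE]

Answer: [0-3 ALLOC][4-44 FREE]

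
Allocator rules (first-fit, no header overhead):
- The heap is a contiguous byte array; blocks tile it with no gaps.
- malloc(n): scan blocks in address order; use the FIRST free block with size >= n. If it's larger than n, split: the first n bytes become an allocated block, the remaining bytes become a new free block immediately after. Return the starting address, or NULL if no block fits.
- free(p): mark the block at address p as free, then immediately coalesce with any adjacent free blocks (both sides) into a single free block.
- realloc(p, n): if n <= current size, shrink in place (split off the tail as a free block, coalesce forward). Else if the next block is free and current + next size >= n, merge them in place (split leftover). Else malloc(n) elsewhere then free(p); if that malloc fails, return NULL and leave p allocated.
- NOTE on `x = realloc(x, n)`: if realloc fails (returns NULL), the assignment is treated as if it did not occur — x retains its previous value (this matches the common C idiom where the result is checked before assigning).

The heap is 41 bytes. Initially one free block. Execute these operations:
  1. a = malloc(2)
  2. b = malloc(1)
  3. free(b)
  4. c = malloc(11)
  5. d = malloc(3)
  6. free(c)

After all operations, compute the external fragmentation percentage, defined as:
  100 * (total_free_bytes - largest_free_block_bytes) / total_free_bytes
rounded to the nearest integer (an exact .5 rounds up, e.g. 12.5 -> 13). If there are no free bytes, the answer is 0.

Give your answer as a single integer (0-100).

Answer: 31

Derivation:
Op 1: a = malloc(2) -> a = 0; heap: [0-1 ALLOC][2-40 FREE]
Op 2: b = malloc(1) -> b = 2; heap: [0-1 ALLOC][2-2 ALLOC][3-40 FREE]
Op 3: free(b) -> (freed b); heap: [0-1 ALLOC][2-40 FREE]
Op 4: c = malloc(11) -> c = 2; heap: [0-1 ALLOC][2-12 ALLOC][13-40 FREE]
Op 5: d = malloc(3) -> d = 13; heap: [0-1 ALLOC][2-12 ALLOC][13-15 ALLOC][16-40 FREE]
Op 6: free(c) -> (freed c); heap: [0-1 ALLOC][2-12 FREE][13-15 ALLOC][16-40 FREE]
Free blocks: [11 25] total_free=36 largest=25 -> 100*(36-25)/36 = 1100/36 ≈ 30.556 -> rounds to 31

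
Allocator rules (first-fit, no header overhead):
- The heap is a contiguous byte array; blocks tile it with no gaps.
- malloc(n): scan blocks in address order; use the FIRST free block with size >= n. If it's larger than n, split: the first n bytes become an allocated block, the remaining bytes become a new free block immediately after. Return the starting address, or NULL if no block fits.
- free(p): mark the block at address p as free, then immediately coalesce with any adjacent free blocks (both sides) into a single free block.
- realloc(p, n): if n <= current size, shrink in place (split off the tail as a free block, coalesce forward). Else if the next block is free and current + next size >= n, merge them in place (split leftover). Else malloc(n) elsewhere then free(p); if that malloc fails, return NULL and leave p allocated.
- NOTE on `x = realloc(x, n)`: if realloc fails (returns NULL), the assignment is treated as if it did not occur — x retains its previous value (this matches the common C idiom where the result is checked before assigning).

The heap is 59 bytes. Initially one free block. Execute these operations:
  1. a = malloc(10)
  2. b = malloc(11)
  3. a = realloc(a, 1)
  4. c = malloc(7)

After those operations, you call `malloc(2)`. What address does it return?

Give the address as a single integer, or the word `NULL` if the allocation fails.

Answer: 8

Derivation:
Op 1: a = malloc(10) -> a = 0; heap: [0-9 ALLOC][10-58 FREE]
Op 2: b = malloc(11) -> b = 10; heap: [0-9 ALLOC][10-20 ALLOC][21-58 FREE]
Op 3: a = realloc(a, 1) -> a = 0; heap: [0-0 ALLOC][1-9 FREE][10-20 ALLOC][21-58 FREE]
Op 4: c = malloc(7) -> c = 1; heap: [0-0 ALLOC][1-7 ALLOC][8-9 FREE][10-20 ALLOC][21-58 FREE]
malloc(2): first-fit scan over [0-0 ALLOC][1-7 ALLOC][8-9 FREE][10-20 ALLOC][21-58 FREE] -> 8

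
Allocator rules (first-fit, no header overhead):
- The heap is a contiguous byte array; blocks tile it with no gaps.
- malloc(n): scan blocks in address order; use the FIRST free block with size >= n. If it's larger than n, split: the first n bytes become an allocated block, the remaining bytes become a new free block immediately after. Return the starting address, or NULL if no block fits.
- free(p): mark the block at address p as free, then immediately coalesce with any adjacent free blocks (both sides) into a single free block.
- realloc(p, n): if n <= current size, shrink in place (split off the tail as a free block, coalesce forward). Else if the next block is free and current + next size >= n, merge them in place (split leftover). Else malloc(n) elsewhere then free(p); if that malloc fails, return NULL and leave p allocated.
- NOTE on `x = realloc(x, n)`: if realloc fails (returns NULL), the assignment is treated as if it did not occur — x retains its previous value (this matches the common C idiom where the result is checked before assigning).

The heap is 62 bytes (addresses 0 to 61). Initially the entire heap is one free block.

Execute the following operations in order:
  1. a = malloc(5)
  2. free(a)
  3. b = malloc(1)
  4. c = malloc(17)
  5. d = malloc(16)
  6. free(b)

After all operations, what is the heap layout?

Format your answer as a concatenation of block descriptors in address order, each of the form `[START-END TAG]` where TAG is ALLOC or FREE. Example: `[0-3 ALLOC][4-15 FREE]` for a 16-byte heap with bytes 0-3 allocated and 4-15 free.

Answer: [0-0 FREE][1-17 ALLOC][18-33 ALLOC][34-61 FREE]

Derivation:
Op 1: a = malloc(5) -> a = 0; heap: [0-4 ALLOC][5-61 FREE]
Op 2: free(a) -> (freed a); heap: [0-61 FREE]
Op 3: b = malloc(1) -> b = 0; heap: [0-0 ALLOC][1-61 FREE]
Op 4: c = malloc(17) -> c = 1; heap: [0-0 ALLOC][1-17 ALLOC][18-61 FREE]
Op 5: d = malloc(16) -> d = 18; heap: [0-0 ALLOC][1-17 ALLOC][18-33 ALLOC][34-61 FREE]
Op 6: free(b) -> (freed b); heap: [0-0 FREE][1-17 ALLOC][18-33 ALLOC][34-61 FREE]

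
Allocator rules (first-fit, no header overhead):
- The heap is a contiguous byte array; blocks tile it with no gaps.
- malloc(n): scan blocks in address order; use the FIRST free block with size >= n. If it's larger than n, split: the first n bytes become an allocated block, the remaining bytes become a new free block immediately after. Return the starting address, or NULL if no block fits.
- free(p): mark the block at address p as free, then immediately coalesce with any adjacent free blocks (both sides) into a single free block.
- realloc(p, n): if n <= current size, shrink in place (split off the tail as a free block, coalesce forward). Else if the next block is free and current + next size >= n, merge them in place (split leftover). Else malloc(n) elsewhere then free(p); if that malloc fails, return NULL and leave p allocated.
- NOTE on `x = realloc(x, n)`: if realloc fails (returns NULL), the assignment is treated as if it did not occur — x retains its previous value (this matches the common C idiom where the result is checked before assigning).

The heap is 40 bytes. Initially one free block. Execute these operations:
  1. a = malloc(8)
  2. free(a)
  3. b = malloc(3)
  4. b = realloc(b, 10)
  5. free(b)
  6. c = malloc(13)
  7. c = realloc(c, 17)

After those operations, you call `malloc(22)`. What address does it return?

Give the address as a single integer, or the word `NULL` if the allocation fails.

Op 1: a = malloc(8) -> a = 0; heap: [0-7 ALLOC][8-39 FREE]
Op 2: free(a) -> (freed a); heap: [0-39 FREE]
Op 3: b = malloc(3) -> b = 0; heap: [0-2 ALLOC][3-39 FREE]
Op 4: b = realloc(b, 10) -> b = 0; heap: [0-9 ALLOC][10-39 FREE]
Op 5: free(b) -> (freed b); heap: [0-39 FREE]
Op 6: c = malloc(13) -> c = 0; heap: [0-12 ALLOC][13-39 FREE]
Op 7: c = realloc(c, 17) -> c = 0; heap: [0-16 ALLOC][17-39 FREE]
malloc(22): first-fit scan over [0-16 ALLOC][17-39 FREE] -> 17

Answer: 17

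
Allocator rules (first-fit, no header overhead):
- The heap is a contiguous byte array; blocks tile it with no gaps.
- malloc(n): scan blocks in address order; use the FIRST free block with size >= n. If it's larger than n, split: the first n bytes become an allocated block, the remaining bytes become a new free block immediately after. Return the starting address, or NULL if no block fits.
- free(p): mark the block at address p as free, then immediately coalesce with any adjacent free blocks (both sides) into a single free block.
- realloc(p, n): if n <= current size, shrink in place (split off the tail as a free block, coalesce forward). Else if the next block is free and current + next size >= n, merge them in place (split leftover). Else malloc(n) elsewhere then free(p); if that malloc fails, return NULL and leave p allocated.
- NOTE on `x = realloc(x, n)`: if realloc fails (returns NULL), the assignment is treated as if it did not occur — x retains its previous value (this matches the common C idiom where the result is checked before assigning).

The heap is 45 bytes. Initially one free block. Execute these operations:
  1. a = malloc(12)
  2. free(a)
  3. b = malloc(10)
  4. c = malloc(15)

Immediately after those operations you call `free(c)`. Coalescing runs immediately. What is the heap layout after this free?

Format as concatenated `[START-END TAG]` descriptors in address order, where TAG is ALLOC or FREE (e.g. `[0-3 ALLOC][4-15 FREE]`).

Answer: [0-9 ALLOC][10-44 FREE]

Derivation:
Op 1: a = malloc(12) -> a = 0; heap: [0-11 ALLOC][12-44 FREE]
Op 2: free(a) -> (freed a); heap: [0-44 FREE]
Op 3: b = malloc(10) -> b = 0; heap: [0-9 ALLOC][10-44 FREE]
Op 4: c = malloc(15) -> c = 10; heap: [0-9 ALLOC][10-24 ALLOC][25-44 FREE]
free(c): c = 10 -> block [10-24 ALLOC]; mark free, coalesce with adjacent free neighbors -> [0-9 ALLOC][10-44 FREE]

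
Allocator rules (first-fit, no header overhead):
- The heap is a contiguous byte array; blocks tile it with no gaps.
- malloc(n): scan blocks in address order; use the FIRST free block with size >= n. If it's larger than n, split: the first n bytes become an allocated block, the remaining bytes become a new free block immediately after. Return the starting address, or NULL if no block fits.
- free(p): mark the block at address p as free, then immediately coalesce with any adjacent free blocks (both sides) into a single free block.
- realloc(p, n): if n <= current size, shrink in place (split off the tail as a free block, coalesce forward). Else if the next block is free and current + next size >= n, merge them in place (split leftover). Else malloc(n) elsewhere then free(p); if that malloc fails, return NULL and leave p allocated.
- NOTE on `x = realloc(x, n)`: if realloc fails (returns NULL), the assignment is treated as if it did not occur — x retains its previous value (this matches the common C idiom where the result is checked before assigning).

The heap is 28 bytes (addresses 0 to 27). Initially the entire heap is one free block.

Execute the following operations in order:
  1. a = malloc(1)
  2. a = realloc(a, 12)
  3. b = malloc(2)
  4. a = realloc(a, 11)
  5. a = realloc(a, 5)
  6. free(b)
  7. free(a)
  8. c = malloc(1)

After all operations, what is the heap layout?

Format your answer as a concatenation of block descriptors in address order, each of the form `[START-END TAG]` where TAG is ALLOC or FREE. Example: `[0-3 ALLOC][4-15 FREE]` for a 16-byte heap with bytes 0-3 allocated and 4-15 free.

Op 1: a = malloc(1) -> a = 0; heap: [0-0 ALLOC][1-27 FREE]
Op 2: a = realloc(a, 12) -> a = 0; heap: [0-11 ALLOC][12-27 FREE]
Op 3: b = malloc(2) -> b = 12; heap: [0-11 ALLOC][12-13 ALLOC][14-27 FREE]
Op 4: a = realloc(a, 11) -> a = 0; heap: [0-10 ALLOC][11-11 FREE][12-13 ALLOC][14-27 FREE]
Op 5: a = realloc(a, 5) -> a = 0; heap: [0-4 ALLOC][5-11 FREE][12-13 ALLOC][14-27 FREE]
Op 6: free(b) -> (freed b); heap: [0-4 ALLOC][5-27 FREE]
Op 7: free(a) -> (freed a); heap: [0-27 FREE]
Op 8: c = malloc(1) -> c = 0; heap: [0-0 ALLOC][1-27 FREE]

Answer: [0-0 ALLOC][1-27 FREE]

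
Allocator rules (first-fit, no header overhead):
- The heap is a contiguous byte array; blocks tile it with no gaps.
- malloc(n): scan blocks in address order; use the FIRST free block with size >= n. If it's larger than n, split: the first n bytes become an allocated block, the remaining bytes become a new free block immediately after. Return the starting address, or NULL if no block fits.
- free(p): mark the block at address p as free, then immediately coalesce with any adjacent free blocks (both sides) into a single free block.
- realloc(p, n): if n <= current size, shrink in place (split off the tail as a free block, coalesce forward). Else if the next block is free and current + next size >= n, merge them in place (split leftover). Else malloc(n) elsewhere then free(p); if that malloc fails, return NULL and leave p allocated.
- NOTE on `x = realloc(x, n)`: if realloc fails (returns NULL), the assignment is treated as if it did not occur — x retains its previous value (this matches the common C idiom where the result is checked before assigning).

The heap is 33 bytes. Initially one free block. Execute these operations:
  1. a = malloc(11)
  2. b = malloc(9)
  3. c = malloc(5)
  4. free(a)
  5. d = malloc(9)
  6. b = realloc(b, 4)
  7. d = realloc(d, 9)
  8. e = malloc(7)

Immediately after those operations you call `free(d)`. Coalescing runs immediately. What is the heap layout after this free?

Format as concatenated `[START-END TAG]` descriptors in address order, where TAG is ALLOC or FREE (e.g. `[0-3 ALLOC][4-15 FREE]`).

Answer: [0-10 FREE][11-14 ALLOC][15-19 FREE][20-24 ALLOC][25-31 ALLOC][32-32 FREE]

Derivation:
Op 1: a = malloc(11) -> a = 0; heap: [0-10 ALLOC][11-32 FREE]
Op 2: b = malloc(9) -> b = 11; heap: [0-10 ALLOC][11-19 ALLOC][20-32 FREE]
Op 3: c = malloc(5) -> c = 20; heap: [0-10 ALLOC][11-19 ALLOC][20-24 ALLOC][25-32 FREE]
Op 4: free(a) -> (freed a); heap: [0-10 FREE][11-19 ALLOC][20-24 ALLOC][25-32 FREE]
Op 5: d = malloc(9) -> d = 0; heap: [0-8 ALLOC][9-10 FREE][11-19 ALLOC][20-24 ALLOC][25-32 FREE]
Op 6: b = realloc(b, 4) -> b = 11; heap: [0-8 ALLOC][9-10 FREE][11-14 ALLOC][15-19 FREE][20-24 ALLOC][25-32 FREE]
Op 7: d = realloc(d, 9) -> d = 0; heap: [0-8 ALLOC][9-10 FREE][11-14 ALLOC][15-19 FREE][20-24 ALLOC][25-32 FREE]
Op 8: e = malloc(7) -> e = 25; heap: [0-8 ALLOC][9-10 FREE][11-14 ALLOC][15-19 FREE][20-24 ALLOC][25-31 ALLOC][32-32 FREE]
free(d): d = 0 -> block [0-8 ALLOC]; mark free, coalesce with adjacent free neighbors -> [0-10 FREE][11-14 ALLOC][15-19 FREE][20-24 ALLOC][25-31 ALLOC][32-32 FREE]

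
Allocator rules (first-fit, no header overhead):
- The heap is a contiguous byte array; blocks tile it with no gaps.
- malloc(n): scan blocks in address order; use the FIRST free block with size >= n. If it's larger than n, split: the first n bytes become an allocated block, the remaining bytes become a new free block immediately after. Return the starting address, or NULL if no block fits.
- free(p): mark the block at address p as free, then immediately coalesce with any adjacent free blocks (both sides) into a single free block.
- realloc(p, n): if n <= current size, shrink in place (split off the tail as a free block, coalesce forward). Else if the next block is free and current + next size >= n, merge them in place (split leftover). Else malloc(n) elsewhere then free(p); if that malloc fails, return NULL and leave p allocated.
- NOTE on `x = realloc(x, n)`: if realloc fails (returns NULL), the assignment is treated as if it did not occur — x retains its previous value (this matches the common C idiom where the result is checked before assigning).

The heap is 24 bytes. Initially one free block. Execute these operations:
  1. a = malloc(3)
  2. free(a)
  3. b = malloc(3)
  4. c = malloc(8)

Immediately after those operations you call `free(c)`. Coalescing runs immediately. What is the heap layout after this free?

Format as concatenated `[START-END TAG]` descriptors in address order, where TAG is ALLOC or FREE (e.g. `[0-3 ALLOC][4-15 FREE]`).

Answer: [0-2 ALLOC][3-23 FREE]

Derivation:
Op 1: a = malloc(3) -> a = 0; heap: [0-2 ALLOC][3-23 FREE]
Op 2: free(a) -> (freed a); heap: [0-23 FREE]
Op 3: b = malloc(3) -> b = 0; heap: [0-2 ALLOC][3-23 FREE]
Op 4: c = malloc(8) -> c = 3; heap: [0-2 ALLOC][3-10 ALLOC][11-23 FREE]
free(c): c = 3 -> block [3-10 ALLOC]; mark free, coalesce with adjacent free neighbors -> [0-2 ALLOC][3-23 FREE]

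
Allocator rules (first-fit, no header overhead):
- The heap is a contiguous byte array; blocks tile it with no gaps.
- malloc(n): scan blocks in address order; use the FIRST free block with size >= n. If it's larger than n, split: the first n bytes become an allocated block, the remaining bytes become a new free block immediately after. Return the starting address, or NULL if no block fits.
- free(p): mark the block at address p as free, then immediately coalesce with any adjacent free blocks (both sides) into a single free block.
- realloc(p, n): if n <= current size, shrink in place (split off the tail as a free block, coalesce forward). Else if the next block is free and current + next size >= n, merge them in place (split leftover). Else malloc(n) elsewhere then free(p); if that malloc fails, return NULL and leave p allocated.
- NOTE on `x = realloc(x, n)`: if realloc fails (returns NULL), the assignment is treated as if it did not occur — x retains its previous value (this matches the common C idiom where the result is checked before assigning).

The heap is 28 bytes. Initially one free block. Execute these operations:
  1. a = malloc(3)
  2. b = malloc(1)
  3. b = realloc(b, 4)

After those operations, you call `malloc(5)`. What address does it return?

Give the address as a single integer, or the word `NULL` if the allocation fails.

Answer: 7

Derivation:
Op 1: a = malloc(3) -> a = 0; heap: [0-2 ALLOC][3-27 FREE]
Op 2: b = malloc(1) -> b = 3; heap: [0-2 ALLOC][3-3 ALLOC][4-27 FREE]
Op 3: b = realloc(b, 4) -> b = 3; heap: [0-2 ALLOC][3-6 ALLOC][7-27 FREE]
malloc(5): first-fit scan over [0-2 ALLOC][3-6 ALLOC][7-27 FREE] -> 7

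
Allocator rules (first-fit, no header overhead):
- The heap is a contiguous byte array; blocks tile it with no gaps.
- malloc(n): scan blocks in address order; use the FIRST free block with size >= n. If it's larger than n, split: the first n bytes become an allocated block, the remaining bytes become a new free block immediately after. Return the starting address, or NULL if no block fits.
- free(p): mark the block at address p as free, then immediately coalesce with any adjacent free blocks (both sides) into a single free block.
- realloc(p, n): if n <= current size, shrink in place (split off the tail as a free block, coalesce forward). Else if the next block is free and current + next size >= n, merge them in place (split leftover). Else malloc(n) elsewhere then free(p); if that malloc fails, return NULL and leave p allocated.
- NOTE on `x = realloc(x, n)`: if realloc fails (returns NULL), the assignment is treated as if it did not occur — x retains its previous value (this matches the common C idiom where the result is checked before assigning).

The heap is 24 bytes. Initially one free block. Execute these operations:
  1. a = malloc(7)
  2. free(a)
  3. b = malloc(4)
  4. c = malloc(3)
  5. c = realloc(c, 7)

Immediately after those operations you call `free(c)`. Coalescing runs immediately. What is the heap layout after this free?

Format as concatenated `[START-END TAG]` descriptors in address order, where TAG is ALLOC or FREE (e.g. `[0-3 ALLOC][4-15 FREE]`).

Answer: [0-3 ALLOC][4-23 FREE]

Derivation:
Op 1: a = malloc(7) -> a = 0; heap: [0-6 ALLOC][7-23 FREE]
Op 2: free(a) -> (freed a); heap: [0-23 FREE]
Op 3: b = malloc(4) -> b = 0; heap: [0-3 ALLOC][4-23 FREE]
Op 4: c = malloc(3) -> c = 4; heap: [0-3 ALLOC][4-6 ALLOC][7-23 FREE]
Op 5: c = realloc(c, 7) -> c = 4; heap: [0-3 ALLOC][4-10 ALLOC][11-23 FREE]
free(c): c = 4 -> block [4-10 ALLOC]; mark free, coalesce with adjacent free neighbors -> [0-3 ALLOC][4-23 FREE]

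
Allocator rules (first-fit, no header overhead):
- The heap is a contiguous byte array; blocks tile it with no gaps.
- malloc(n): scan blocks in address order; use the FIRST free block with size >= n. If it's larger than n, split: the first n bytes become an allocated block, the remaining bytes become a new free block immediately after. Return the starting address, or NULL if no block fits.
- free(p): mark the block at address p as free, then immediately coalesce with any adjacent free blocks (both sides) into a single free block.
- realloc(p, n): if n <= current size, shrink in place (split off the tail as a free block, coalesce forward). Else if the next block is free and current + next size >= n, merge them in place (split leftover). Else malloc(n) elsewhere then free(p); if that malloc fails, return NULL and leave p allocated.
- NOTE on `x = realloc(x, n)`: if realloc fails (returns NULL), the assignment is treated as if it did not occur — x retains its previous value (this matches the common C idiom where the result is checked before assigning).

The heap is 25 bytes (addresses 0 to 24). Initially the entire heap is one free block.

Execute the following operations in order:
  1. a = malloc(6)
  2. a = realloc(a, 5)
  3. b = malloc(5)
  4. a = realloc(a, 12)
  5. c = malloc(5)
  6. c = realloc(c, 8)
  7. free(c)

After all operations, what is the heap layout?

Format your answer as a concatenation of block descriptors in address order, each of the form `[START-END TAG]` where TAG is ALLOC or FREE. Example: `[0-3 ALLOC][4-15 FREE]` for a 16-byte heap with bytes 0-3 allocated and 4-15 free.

Op 1: a = malloc(6) -> a = 0; heap: [0-5 ALLOC][6-24 FREE]
Op 2: a = realloc(a, 5) -> a = 0; heap: [0-4 ALLOC][5-24 FREE]
Op 3: b = malloc(5) -> b = 5; heap: [0-4 ALLOC][5-9 ALLOC][10-24 FREE]
Op 4: a = realloc(a, 12) -> a = 10; heap: [0-4 FREE][5-9 ALLOC][10-21 ALLOC][22-24 FREE]
Op 5: c = malloc(5) -> c = 0; heap: [0-4 ALLOC][5-9 ALLOC][10-21 ALLOC][22-24 FREE]
Op 6: c = realloc(c, 8) -> NULL (c unchanged); heap: [0-4 ALLOC][5-9 ALLOC][10-21 ALLOC][22-24 FREE]
Op 7: free(c) -> (freed c); heap: [0-4 FREE][5-9 ALLOC][10-21 ALLOC][22-24 FREE]

Answer: [0-4 FREE][5-9 ALLOC][10-21 ALLOC][22-24 FREE]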